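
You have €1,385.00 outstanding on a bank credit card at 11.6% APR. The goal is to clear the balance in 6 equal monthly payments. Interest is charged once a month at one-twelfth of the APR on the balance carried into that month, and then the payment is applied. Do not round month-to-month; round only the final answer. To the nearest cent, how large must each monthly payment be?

€238.71

Monthly rate r = 11.6%/12 = 0.966667% = 0.00966667.
Level-payment amortization: P = B₀·r / (1 − (1+r)^(−n)) = 1385.00·0.00966667 / (1 − 1.00967^(−6)).
Denominator 1 − (1+r)^(−6) = 0.0560871719.
P = 13.3883 / 0.0560871719 ≈ 238.71.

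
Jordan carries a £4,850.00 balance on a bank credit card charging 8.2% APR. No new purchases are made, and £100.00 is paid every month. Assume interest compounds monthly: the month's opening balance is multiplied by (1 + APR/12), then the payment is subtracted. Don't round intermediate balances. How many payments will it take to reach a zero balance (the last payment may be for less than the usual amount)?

Monthly rate r = 8.2%/12 = 0.683333% = 0.00683333.
Recurrence: B ← B·(1+r) − £100.00.
Month 1: interest £33.14; balance after payment £4,783.14.
Month 2: interest £32.68; balance after payment £4,715.83.
Closed form: n = −ln(1 − rB₀/P)/ln(1+r) = −ln(0.66858)/ln(1.00683) ≈ 59.117, so the balance reaches zero during payment 60.

60 months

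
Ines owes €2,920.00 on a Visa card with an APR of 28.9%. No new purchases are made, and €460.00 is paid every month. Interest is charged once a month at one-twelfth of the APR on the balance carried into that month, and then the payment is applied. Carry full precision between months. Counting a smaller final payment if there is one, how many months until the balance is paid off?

Monthly rate r = 28.9%/12 = 2.40833% = 0.0240833.
Recurrence: B ← B·(1+r) − €460.00.
Month 1: interest €70.32; balance after payment €2,530.32.
Month 2: interest €60.94; balance after payment €2,131.26.
Closed form: n = −ln(1 − rB₀/P)/ln(1+r) = −ln(0.84712)/ln(1.02408) ≈ 6.972, so the balance reaches zero during payment 7.

7 payments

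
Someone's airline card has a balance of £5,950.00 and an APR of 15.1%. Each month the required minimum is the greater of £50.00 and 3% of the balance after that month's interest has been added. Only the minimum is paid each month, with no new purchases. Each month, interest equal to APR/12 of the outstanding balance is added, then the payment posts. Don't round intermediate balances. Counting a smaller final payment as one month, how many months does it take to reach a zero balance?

115 months

Monthly rate r = 15.1%/12 = 1.25833% = 0.0125833.
While 3% of the post-interest balance exceeds £50.00, each month B ← (B·(1+r))·(1 − 0.03), i.e. B shrinks by the factor (1+r)·0.97 = 0.98221.
This holds for months 1–72. Entering month 73 the balance is £1,633.42; 3% of the post-interest balance is now below £50.00, so the flat £50.00 minimum applies from here.
From month 73 a fixed £50.00 at rate r clears £1,633.42 in 43 more payments. Total: 72 + 43 = 115 months.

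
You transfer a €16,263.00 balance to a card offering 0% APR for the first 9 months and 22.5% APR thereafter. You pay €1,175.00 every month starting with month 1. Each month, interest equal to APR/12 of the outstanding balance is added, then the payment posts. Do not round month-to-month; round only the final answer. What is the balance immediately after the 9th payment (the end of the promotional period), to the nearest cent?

€5,688.00

Promo months 1–9 at r₀ = 0%/12 = 0; months 10+ at r₁ = 22.5%/12 = 0.01875.
After month 9 (no interest yet): B = €16,263.00 − 9·€1,175.00 = €5,688.00.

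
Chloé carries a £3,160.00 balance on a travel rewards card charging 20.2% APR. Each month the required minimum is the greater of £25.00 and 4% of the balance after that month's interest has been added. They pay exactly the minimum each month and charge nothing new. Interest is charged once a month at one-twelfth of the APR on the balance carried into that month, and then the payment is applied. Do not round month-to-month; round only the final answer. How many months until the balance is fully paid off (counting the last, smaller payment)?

Monthly rate r = 20.2%/12 = 1.68333% = 0.0168333.
While 4% of the post-interest balance exceeds £25.00, each month B ← (B·(1+r))·(1 − 0.04), i.e. B shrinks by the factor (1+r)·0.96 = 0.97616.
This holds for months 1–68. Entering month 69 the balance is £612.51; 4% of the post-interest balance is now below £25.00, so the flat £25.00 minimum applies from here.
From month 69 a fixed £25.00 at rate r clears £612.51 in 32 more payments. Total: 68 + 32 = 100 months.

100 months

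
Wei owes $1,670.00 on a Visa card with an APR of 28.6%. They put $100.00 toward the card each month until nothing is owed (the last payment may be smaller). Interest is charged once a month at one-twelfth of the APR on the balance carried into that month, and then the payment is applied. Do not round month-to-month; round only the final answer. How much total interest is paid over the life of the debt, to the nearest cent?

Monthly rate r = 28.6%/12 = 2.38333% = 0.0238333.
Payoff takes n = ⌈−ln(1 − rB₀/P)/ln(1+r)⌉ = ⌈21.548⌉ = 22 payments; the last is $55.05.
Total paid = 21·$100.00 + $55.05 = $2,155.05.
Total interest = total paid − principal = $2,155.05 − $1,670.00 = $485.05.

$485.05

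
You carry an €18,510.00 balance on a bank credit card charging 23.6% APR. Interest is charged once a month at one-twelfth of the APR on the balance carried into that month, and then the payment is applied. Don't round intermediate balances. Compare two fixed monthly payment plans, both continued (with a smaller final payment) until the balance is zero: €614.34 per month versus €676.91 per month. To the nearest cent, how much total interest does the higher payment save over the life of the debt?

Monthly rate r = 23.6%/12 = 1.96667% = 0.0196667.
At €614.34/mo: n = ⌈−ln(1 − rB₀/P)/ln(1+r)⌉ = 47 payments (last €62.45); total interest = total paid − €18,510.00 = €9,812.09.
At €676.91/mo: 40 payments (last €424.30); total interest €8,313.79.
Interest saved = €9,812.09 − €8,313.79 = €1,498.30.

€1,498.30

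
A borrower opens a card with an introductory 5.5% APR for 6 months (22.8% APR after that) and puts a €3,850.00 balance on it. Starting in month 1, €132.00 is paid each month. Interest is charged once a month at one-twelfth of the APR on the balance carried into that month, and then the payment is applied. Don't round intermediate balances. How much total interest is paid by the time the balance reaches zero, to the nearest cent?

€1,189.54

Promo months 1–6 at r₀ = 5.5%/12 = 0.00458333; months 7+ at r₁ = 22.8%/12 = 0.019.
After month 6: iterate B ← B·(1+r₀) − €132.00 for 6 months → €3,155.96.
Then at r₁ with €132.00/mo: n₂ = −ln(1 − r₁·B/P)/ln(1+r₁) ≈ 32.18 → 33 more payments.
Total paid = 38·€132.00 + €23.54 = €5,039.54; interest = €5,039.54 − €3,850.00 = €1,189.54.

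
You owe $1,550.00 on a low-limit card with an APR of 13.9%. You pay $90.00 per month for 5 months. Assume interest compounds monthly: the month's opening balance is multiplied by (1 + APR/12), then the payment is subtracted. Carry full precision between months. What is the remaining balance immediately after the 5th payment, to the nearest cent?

$1,181.33

Monthly rate r = 13.9%/12 = 1.15833% = 0.0115833.
Each month: B ← B·(1+r) − $90.00.
Month 1: interest $17.95; balance after payment $1,477.95.
Month 2: interest $17.12; balance after payment $1,405.07.
Month 3: interest $16.28; balance after payment $1,331.35.
Month 4: interest $15.42; balance after payment $1,256.77.
Month 5: interest $14.56; balance after payment $1,181.33.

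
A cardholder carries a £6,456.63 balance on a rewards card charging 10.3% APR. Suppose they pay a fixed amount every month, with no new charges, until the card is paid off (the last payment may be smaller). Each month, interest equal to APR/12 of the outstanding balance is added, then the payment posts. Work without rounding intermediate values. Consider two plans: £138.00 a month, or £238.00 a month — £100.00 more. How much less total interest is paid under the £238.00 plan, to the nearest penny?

Monthly rate r = 10.3%/12 = 0.858333% = 0.00858333.
At £138.00/mo: n = ⌈−ln(1 − rB₀/P)/ln(1+r)⌉ = 61 payments (last £10.97); total interest = total paid − £6,456.63 = £1,834.34.
At £238.00/mo: 32 payments (last £3.67); total interest £925.04.
Interest saved = £1,834.34 − £925.04 = £909.30.

£909.30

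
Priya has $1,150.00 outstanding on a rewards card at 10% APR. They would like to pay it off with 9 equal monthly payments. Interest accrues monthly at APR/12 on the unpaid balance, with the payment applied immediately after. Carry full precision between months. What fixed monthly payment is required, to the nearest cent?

Monthly rate r = 10%/12 = 0.833333% = 0.00833333.
Level-payment amortization: P = B₀·r / (1 − (1+r)^(−n)) = 1150.00·0.00833333 / (1 − 1.00833^(−9)).
Denominator 1 − (1+r)^(−9) = 0.0719681497.
P = 9.58333 / 0.0719681497 ≈ 133.16.

$133.16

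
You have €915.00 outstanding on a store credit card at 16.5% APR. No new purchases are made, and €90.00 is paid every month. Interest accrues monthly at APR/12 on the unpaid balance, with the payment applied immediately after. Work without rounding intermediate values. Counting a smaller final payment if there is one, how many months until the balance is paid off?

12 payments

Monthly rate r = 16.5%/12 = 1.375% = 0.01375.
Recurrence: B ← B·(1+r) − €90.00.
Month 1: interest €12.58; balance after payment €837.58.
Month 2: interest €11.52; balance after payment €759.10.
Closed form: n = −ln(1 − rB₀/P)/ln(1+r) = −ln(0.86021)/ln(1.01375) ≈ 11.026, so the balance reaches zero during payment 12.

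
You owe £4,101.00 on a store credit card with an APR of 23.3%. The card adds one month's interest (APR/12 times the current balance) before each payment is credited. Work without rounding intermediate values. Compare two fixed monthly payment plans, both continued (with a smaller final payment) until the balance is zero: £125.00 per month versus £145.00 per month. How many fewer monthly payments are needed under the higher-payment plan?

Monthly rate r = 23.3%/12 = 1.94167% = 0.0194167.
At £125.00/mo: n = ⌈−ln(1 − rB₀/P)/ln(1+r)⌉ = 53 payments (last £87.51); total interest = total paid − £4,101.00 = £2,486.51.
At £145.00/mo: 42 payments (last £62.04); total interest £1,906.04.
Payments saved = 53 − 42 = 11.

11 fewer payments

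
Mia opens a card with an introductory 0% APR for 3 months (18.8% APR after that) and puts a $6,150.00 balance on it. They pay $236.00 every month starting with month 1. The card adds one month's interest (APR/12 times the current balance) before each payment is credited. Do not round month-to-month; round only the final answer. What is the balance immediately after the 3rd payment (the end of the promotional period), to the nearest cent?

$5,442.00

Promo months 1–3 at r₀ = 0%/12 = 0; months 4+ at r₁ = 18.8%/12 = 0.0156667.
After month 3 (no interest yet): B = $6,150.00 − 3·$236.00 = $5,442.00.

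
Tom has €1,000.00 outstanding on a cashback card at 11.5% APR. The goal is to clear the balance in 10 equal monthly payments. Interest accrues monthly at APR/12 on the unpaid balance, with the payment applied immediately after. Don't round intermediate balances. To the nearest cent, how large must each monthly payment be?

€105.35

Monthly rate r = 11.5%/12 = 0.958333% = 0.00958333.
Level-payment amortization: P = B₀·r / (1 − (1+r)^(−n)) = 1000.00·0.00958333 / (1 − 1.00958^(−10)).
Denominator 1 − (1+r)^(−10) = 0.0909698752.
P = 9.58333 / 0.0909698752 ≈ 105.35.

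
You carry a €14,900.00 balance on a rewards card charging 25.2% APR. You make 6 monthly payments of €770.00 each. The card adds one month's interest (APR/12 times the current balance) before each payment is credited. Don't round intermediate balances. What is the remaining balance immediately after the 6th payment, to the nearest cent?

Monthly rate r = 25.2%/12 = 2.1% = 0.021.
Each month: B ← B·(1+r) − €770.00.
Month 1: interest €312.90; balance after payment €14,442.90.
Month 2: interest €303.30; balance after payment €13,976.20.
Month 3: interest €293.50; balance after payment €13,499.70.
Month 4: interest €283.49; balance after payment €13,013.19.
Month 5: interest €273.28; balance after payment €12,516.47.
Month 6: interest €262.85; balance after payment €12,009.32.

€12,009.32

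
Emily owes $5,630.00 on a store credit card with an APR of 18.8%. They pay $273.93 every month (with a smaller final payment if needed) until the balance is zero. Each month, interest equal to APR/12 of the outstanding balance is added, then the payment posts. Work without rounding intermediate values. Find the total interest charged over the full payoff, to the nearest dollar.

$1,218

Monthly rate r = 18.8%/12 = 1.56667% = 0.0156667.
Payoff takes n = ⌈−ln(1 − rB₀/P)/ln(1+r)⌉ = ⌈24.998⌉ = 25 payments; the last is $273.34.
Total paid = 24·$273.93 + $273.34 = $6,847.66.
Total interest = total paid − principal = $6,847.66 − $5,630.00 = $1,217.66.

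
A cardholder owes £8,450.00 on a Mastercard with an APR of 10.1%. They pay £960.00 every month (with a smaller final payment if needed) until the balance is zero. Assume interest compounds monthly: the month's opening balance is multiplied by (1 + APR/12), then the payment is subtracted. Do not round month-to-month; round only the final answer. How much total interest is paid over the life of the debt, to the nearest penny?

£366.88

Monthly rate r = 10.1%/12 = 0.841667% = 0.00841667.
Payoff takes n = ⌈−ln(1 − rB₀/P)/ln(1+r)⌉ = ⌈9.184⌉ = 10 payments; the last is £176.88.
Total paid = 9·£960.00 + £176.88 = £8,816.88.
Total interest = total paid − principal = £8,816.88 − £8,450.00 = £366.88.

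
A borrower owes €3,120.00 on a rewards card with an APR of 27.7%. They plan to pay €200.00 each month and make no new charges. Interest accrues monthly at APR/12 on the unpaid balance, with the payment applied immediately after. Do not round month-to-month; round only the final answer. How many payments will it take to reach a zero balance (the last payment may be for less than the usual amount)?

20 months

Monthly rate r = 27.7%/12 = 2.30833% = 0.0230833.
Recurrence: B ← B·(1+r) − €200.00.
Month 1: interest €72.02; balance after payment €2,992.02.
Month 2: interest €69.07; balance after payment €2,861.09.
Closed form: n = −ln(1 − rB₀/P)/ln(1+r) = −ln(0.6399)/ln(1.02308) ≈ 19.563, so the balance reaches zero during payment 20.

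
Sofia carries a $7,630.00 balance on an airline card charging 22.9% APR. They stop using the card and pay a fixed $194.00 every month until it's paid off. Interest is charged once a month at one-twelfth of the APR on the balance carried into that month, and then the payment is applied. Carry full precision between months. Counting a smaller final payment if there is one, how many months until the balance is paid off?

Monthly rate r = 22.9%/12 = 1.90833% = 0.0190833.
Recurrence: B ← B·(1+r) − $194.00.
Month 1: interest $145.61; balance after payment $7,581.61.
Month 2: interest $144.68; balance after payment $7,532.29.
Closed form: n = −ln(1 − rB₀/P)/ln(1+r) = −ln(0.24945)/ln(1.01908) ≈ 73.451, so the balance reaches zero during payment 74.

74 payments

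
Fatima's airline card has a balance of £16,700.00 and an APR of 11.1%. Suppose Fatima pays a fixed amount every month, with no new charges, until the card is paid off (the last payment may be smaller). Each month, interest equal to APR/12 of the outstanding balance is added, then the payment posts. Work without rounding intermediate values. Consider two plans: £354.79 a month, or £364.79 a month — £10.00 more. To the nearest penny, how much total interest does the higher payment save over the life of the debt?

Monthly rate r = 11.1%/12 = 0.925% = 0.00925.
At £354.79/mo: n = ⌈−ln(1 − rB₀/P)/ln(1+r)⌉ = 63 payments (last £29.84); total interest = total paid − £16,700.00 = £5,326.82.
At £364.79/mo: 60 payments (last £296.37); total interest £5,118.98.
Interest saved = £5,326.82 − £5,118.98 = £207.84.

£207.84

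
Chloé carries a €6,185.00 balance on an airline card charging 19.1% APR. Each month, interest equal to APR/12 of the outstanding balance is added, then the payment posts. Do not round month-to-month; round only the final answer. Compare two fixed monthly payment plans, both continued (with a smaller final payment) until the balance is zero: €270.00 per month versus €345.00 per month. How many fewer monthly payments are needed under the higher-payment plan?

7 fewer payments

Monthly rate r = 19.1%/12 = 1.59167% = 0.0159167.
At €270.00/mo: n = ⌈−ln(1 − rB₀/P)/ln(1+r)⌉ = 29 payments (last €194.64); total interest = total paid − €6,185.00 = €1,569.64.
At €345.00/mo: 22 payments (last €95.36); total interest €1,155.36.
Payments saved = 29 − 22 = 7.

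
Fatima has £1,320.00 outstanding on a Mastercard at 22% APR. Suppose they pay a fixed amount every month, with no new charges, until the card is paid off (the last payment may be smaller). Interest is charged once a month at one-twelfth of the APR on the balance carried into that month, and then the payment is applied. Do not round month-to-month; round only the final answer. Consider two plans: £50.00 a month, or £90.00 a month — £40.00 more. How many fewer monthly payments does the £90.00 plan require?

Monthly rate r = 22%/12 = 1.83333% = 0.0183333.
At £50.00/mo: n = ⌈−ln(1 − rB₀/P)/ln(1+r)⌉ = 37 payments (last £21.10); total interest = total paid − £1,320.00 = £501.10.
At £90.00/mo: 18 payments (last £21.68); total interest £231.68.
Payments saved = 37 − 18 = 19.

19 fewer payments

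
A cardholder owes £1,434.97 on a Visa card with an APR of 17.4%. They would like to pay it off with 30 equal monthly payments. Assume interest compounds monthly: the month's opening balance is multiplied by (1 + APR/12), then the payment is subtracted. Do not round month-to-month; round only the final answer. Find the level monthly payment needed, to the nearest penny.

Monthly rate r = 17.4%/12 = 1.45% = 0.0145.
Level-payment amortization: P = B₀·r / (1 − (1+r)^(−n)) = 1434.97·0.0145 / (1 − 1.0145^(−30)).
Denominator 1 − (1+r)^(−30) = 0.350710382.
P = 20.8071 / 0.350710382 ≈ 59.33.

£59.33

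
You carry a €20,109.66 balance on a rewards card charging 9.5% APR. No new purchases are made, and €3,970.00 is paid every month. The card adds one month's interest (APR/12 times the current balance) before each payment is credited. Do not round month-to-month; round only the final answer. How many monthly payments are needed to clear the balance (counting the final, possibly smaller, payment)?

6 months

Monthly rate r = 9.5%/12 = 0.791667% = 0.00791667.
Recurrence: B ← B·(1+r) − €3,970.00.
Month 1: interest €159.20; balance after payment €16,298.86.
Month 2: interest €129.03; balance after payment €12,457.89.
Month 3: interest €98.62; balance after payment €8,586.52.
Month 4: interest €67.98; balance after payment €4,684.50.
Month 5: interest €37.09; balance after payment €751.58.
Month 6: interest €5.95; balance after payment €0.00.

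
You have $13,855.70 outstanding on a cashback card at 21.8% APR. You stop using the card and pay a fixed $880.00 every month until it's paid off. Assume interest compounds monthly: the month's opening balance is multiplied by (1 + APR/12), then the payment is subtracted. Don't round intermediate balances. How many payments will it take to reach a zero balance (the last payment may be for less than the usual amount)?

19 months

Monthly rate r = 21.8%/12 = 1.81667% = 0.0181667.
Recurrence: B ← B·(1+r) − $880.00.
Month 1: interest $251.71; balance after payment $13,227.41.
Month 2: interest $240.30; balance after payment $12,587.71.
Closed form: n = −ln(1 − rB₀/P)/ln(1+r) = −ln(0.71396)/ln(1.01817) ≈ 18.714, so the balance reaches zero during payment 19.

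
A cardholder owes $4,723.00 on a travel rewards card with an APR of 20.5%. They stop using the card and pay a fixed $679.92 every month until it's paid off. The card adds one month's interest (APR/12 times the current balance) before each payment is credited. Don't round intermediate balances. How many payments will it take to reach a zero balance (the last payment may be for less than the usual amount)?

Monthly rate r = 20.5%/12 = 1.70833% = 0.0170833.
Recurrence: B ← B·(1+r) − $679.92.
Month 1: interest $80.68; balance after payment $4,123.76.
Month 2: interest $70.45; balance after payment $3,514.29.
Closed form: n = −ln(1 − rB₀/P)/ln(1+r) = −ln(0.88133)/ln(1.01708) ≈ 7.457, so the balance reaches zero during payment 8.

8 months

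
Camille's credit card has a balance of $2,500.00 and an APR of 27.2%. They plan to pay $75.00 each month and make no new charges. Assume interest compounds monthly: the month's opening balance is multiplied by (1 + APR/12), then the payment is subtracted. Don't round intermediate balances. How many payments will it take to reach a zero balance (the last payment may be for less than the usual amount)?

63 months

Monthly rate r = 27.2%/12 = 2.26667% = 0.0226667.
Recurrence: B ← B·(1+r) − $75.00.
Month 1: interest $56.67; balance after payment $2,481.67.
Month 2: interest $56.25; balance after payment $2,462.92.
Closed form: n = −ln(1 − rB₀/P)/ln(1+r) = −ln(0.24444)/ln(1.02267) ≈ 62.853, so the balance reaches zero during payment 63.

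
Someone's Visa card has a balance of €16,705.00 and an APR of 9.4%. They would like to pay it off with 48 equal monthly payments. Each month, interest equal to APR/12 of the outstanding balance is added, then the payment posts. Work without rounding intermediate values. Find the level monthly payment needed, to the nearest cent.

€418.88

Monthly rate r = 9.4%/12 = 0.783333% = 0.00783333.
Level-payment amortization: P = B₀·r / (1 − (1+r)^(−n)) = 16705.00·0.00783333 / (1 − 1.00783^(−48)).
Denominator 1 − (1+r)^(−48) = 0.312391043.
P = 130.856 / 0.312391043 ≈ 418.88.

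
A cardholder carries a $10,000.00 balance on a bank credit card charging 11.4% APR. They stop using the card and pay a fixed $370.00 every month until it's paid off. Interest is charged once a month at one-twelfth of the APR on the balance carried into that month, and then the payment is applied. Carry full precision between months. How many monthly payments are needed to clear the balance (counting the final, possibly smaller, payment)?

32 months

Monthly rate r = 11.4%/12 = 0.95% = 0.0095.
Recurrence: B ← B·(1+r) − $370.00.
Month 1: interest $95.00; balance after payment $9,725.00.
Month 2: interest $92.39; balance after payment $9,447.39.
Closed form: n = −ln(1 − rB₀/P)/ln(1+r) = −ln(0.74324)/ln(1.0095) ≈ 31.383, so the balance reaches zero during payment 32.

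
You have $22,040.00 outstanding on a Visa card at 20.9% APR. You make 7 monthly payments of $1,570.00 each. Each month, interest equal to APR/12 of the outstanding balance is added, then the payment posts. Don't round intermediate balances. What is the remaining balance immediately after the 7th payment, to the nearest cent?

Monthly rate r = 20.9%/12 = 1.74167% = 0.0174167.
Each month: B ← B·(1+r) − $1,570.00.
Month 1: interest $383.86; balance after payment $20,853.86.
Month 2: interest $363.20; balance after payment $19,647.07.
Month 3: interest $342.19; balance after payment $18,419.25.
Month 4: interest $320.80; balance after payment $17,170.06.
Month 5: interest $299.05; balance after payment $15,899.10.
Month 6: interest $276.91; balance after payment $14,606.01.
Month 7: interest $254.39; balance after payment $13,290.40.

$13,290.40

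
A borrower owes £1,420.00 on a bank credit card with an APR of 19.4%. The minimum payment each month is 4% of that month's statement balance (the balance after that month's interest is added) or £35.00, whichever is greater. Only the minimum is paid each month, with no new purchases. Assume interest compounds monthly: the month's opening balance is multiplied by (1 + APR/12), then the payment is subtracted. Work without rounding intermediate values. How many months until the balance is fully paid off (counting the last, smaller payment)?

52 months

Monthly rate r = 19.4%/12 = 1.61667% = 0.0161667.
While 4% of the post-interest balance exceeds £35.00, each month B ← (B·(1+r))·(1 − 0.04), i.e. B shrinks by the factor (1+r)·0.96 = 0.97552.
This holds for months 1–21. Entering month 22 the balance is £843.82; 4% of the post-interest balance is now below £35.00, so the flat £35.00 minimum applies from here.
From month 22 a fixed £35.00 at rate r clears £843.82 in 31 more payments. Total: 21 + 31 = 52 months.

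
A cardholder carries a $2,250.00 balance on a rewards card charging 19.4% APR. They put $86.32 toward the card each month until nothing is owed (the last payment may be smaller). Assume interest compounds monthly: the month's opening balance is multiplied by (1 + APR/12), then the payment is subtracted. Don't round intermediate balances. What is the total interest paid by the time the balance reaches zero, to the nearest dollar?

$695

Monthly rate r = 19.4%/12 = 1.61667% = 0.0161667.
Payoff takes n = ⌈−ln(1 − rB₀/P)/ln(1+r)⌉ = ⌈34.116⌉ = 35 payments; the last is $10.13.
Total paid = 34·$86.32 + $10.13 = $2,945.01.
Total interest = total paid − principal = $2,945.01 − $2,250.00 = $695.01.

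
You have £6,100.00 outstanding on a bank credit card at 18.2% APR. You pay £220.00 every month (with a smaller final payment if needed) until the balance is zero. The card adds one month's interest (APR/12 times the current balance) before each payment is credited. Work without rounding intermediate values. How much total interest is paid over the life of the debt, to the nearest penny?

£1,874.99

Monthly rate r = 18.2%/12 = 1.51667% = 0.0151667.
Payoff takes n = ⌈−ln(1 − rB₀/P)/ln(1+r)⌉ = ⌈36.249⌉ = 37 payments; the last is £54.99.
Total paid = 36·£220.00 + £54.99 = £7,974.99.
Total interest = total paid − principal = £7,974.99 − £6,100.00 = £1,874.99.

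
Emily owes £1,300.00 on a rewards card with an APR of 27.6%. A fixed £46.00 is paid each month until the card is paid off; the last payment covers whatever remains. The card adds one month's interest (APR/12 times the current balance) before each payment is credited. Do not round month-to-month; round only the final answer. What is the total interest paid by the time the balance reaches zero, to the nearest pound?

£824

Monthly rate r = 27.6%/12 = 2.3% = 0.023.
Payoff takes n = ⌈−ln(1 − rB₀/P)/ln(1+r)⌉ = ⌈46.167⌉ = 47 payments; the last is £7.77.
Total paid = 46·£46.00 + £7.77 = £2,123.77.
Total interest = total paid − principal = £2,123.77 − £1,300.00 = £823.77.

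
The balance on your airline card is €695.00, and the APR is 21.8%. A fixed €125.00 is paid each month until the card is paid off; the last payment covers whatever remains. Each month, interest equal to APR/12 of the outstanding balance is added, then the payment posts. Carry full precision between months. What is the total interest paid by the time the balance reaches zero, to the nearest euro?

Monthly rate r = 21.8%/12 = 1.81667% = 0.0181667.
Payoff takes n = ⌈−ln(1 − rB₀/P)/ln(1+r)⌉ = ⌈5.914⌉ = 6 payments; the last is €114.38.
Total paid = 5·€125.00 + €114.38 = €739.38.
Total interest = total paid − principal = €739.38 − €695.00 = €44.38.

€44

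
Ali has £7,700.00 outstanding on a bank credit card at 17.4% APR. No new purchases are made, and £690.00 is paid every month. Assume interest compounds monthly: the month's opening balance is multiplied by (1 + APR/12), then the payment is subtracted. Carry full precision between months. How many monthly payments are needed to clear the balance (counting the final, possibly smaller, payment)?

13 payments

Monthly rate r = 17.4%/12 = 1.45% = 0.0145.
Recurrence: B ← B·(1+r) − £690.00.
Month 1: interest £111.65; balance after payment £7,121.65.
Month 2: interest £103.26; balance after payment £6,534.91.
Closed form: n = −ln(1 − rB₀/P)/ln(1+r) = −ln(0.83819)/ln(1.0145) ≈ 12.261, so the balance reaches zero during payment 13.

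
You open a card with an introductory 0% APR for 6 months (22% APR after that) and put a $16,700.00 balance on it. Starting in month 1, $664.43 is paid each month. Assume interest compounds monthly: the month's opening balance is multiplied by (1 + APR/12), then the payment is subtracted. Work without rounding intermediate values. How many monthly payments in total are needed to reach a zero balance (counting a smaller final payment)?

Promo months 1–6 at r₀ = 0%/12 = 0; months 7+ at r₁ = 22%/12 = 0.0183333.
After month 6 (no interest yet): B = $16,700.00 − 6·$664.43 = $12,713.42.
Then at r₁ with $664.43/mo: n₂ = −ln(1 − r₁·B/P)/ln(1+r₁) ≈ 23.78 → 24 more payments.

30 payments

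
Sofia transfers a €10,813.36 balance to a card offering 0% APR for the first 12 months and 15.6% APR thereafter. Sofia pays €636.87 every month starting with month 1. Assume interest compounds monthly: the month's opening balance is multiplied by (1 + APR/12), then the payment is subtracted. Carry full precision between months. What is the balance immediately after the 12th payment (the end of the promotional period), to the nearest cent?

€3,170.92

Promo months 1–12 at r₀ = 0%/12 = 0; months 13+ at r₁ = 15.6%/12 = 0.013.
After month 12 (no interest yet): B = €10,813.36 − 12·€636.87 = €3,170.92.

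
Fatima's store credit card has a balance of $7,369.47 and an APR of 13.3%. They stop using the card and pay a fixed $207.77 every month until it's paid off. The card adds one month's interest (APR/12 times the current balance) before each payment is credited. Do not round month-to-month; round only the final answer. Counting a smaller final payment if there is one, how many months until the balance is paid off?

46 payments

Monthly rate r = 13.3%/12 = 1.10833% = 0.0110833.
Recurrence: B ← B·(1+r) − $207.77.
Month 1: interest $81.68; balance after payment $7,243.38.
Month 2: interest $80.28; balance after payment $7,115.89.
Closed form: n = −ln(1 − rB₀/P)/ln(1+r) = −ln(0.60688)/ln(1.01108) ≈ 45.310, so the balance reaches zero during payment 46.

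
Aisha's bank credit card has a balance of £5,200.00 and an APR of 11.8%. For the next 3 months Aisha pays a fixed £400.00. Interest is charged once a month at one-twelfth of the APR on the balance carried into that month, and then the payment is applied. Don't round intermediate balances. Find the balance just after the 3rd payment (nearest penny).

£4,143.07

Monthly rate r = 11.8%/12 = 0.983333% = 0.00983333.
Each month: B ← B·(1+r) − £400.00.
Month 1: interest £51.13; balance after payment £4,851.13.
Month 2: interest £47.70; balance after payment £4,498.84.
Month 3: interest £44.24; balance after payment £4,143.07.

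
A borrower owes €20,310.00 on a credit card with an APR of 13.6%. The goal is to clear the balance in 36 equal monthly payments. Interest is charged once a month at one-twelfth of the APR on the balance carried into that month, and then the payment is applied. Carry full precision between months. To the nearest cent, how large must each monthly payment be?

Monthly rate r = 13.6%/12 = 1.13333% = 0.0113333.
Level-payment amortization: P = B₀·r / (1 − (1+r)^(−n)) = 20310.00·0.0113333 / (1 − 1.01133^(−36)).
Denominator 1 − (1+r)^(−36) = 0.333493456.
P = 230.18 / 0.333493456 ≈ 690.21.

€690.21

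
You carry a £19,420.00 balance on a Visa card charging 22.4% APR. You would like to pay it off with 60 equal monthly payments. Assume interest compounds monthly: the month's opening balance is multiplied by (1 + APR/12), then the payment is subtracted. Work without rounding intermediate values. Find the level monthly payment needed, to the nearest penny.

£540.79

Monthly rate r = 22.4%/12 = 1.86667% = 0.0186667.
Level-payment amortization: P = B₀·r / (1 − (1+r)^(−n)) = 19420.00·0.0186667 / (1 − 1.01867^(−60)).
Denominator 1 − (1+r)^(−60) = 0.670333901.
P = 362.507 / 0.670333901 ≈ 540.79.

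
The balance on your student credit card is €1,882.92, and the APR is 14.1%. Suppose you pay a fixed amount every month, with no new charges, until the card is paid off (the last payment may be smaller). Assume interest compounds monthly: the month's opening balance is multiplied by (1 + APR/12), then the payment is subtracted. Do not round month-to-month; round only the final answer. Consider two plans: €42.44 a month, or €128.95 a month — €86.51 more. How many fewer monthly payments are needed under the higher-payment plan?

Monthly rate r = 14.1%/12 = 1.175% = 0.01175.
At €42.44/mo: n = ⌈−ln(1 − rB₀/P)/ln(1+r)⌉ = 64 payments (last €2.79); total interest = total paid − €1,882.92 = €793.59.
At €128.95/mo: 17 payments (last €14.67); total interest €194.95.
Payments saved = 64 − 17 = 47.

47 fewer payments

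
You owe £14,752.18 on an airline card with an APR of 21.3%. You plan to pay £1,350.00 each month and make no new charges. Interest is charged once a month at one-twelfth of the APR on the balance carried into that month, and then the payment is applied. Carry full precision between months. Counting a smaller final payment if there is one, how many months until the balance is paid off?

Monthly rate r = 21.3%/12 = 1.775% = 0.01775.
Recurrence: B ← B·(1+r) − £1,350.00.
Month 1: interest £261.85; balance after payment £13,664.03.
Month 2: interest £242.54; balance after payment £12,556.57.
Closed form: n = −ln(1 − rB₀/P)/ln(1+r) = −ln(0.80604)/ln(1.01775) ≈ 12.255, so the balance reaches zero during payment 13.

13 payments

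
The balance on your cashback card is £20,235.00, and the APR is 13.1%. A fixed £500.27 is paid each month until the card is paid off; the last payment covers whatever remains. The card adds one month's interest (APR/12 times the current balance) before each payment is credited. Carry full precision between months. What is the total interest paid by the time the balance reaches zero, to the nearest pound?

£6,610

Monthly rate r = 13.1%/12 = 1.09167% = 0.0109167.
Payoff takes n = ⌈−ln(1 − rB₀/P)/ln(1+r)⌉ = ⌈53.659⌉ = 54 payments; the last is £330.44.
Total paid = 53·£500.27 + £330.44 = £26,844.75.
Total interest = total paid − principal = £26,844.75 − £20,235.00 = £6,609.75.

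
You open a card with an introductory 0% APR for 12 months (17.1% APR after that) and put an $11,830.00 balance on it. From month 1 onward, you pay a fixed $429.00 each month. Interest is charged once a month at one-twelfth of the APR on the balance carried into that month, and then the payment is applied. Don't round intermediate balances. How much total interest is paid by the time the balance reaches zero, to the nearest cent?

$927.82

Promo months 1–12 at r₀ = 0%/12 = 0; months 13+ at r₁ = 17.1%/12 = 0.01425.
After month 12 (no interest yet): B = $11,830.00 − 12·$429.00 = $6,682.00.
Then at r₁ with $429.00/mo: n₂ = −ln(1 − r₁·B/P)/ln(1+r₁) ≈ 17.74 → 18 more payments.
Total paid = 29·$429.00 + $316.82 = $12,757.82; interest = $12,757.82 − $11,830.00 = $927.82.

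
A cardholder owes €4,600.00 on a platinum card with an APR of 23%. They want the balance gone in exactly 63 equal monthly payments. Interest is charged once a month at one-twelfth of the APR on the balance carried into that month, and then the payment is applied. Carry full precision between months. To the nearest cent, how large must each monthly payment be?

€126.38

Monthly rate r = 23%/12 = 1.91667% = 0.0191667.
Level-payment amortization: P = B₀·r / (1 − (1+r)^(−n)) = 4600.00·0.0191667 / (1 − 1.01917^(−63)).
Denominator 1 − (1+r)^(−63) = 0.697620943.
P = 88.1667 / 0.697620943 ≈ 126.38.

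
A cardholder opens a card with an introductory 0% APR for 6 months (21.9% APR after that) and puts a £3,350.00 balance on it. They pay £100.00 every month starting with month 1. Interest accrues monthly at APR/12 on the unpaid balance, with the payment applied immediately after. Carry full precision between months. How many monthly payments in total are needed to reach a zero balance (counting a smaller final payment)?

45 months

Promo months 1–6 at r₀ = 0%/12 = 0; months 7+ at r₁ = 21.9%/12 = 0.01825.
After month 6 (no interest yet): B = £3,350.00 − 6·£100.00 = £2,750.00.
Then at r₁ with £100.00/mo: n₂ = −ln(1 − r₁·B/P)/ln(1+r₁) ≈ 38.53 → 39 more payments.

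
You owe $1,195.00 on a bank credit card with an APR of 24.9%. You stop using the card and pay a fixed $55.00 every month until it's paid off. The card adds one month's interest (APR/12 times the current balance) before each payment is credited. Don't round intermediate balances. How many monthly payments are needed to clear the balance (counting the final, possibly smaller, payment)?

30 months

Monthly rate r = 24.9%/12 = 2.075% = 0.02075.
Recurrence: B ← B·(1+r) − $55.00.
Month 1: interest $24.80; balance after payment $1,164.80.
Month 2: interest $24.17; balance after payment $1,133.97.
Closed form: n = −ln(1 − rB₀/P)/ln(1+r) = −ln(0.54916)/ln(1.02075) ≈ 29.184, so the balance reaches zero during payment 30.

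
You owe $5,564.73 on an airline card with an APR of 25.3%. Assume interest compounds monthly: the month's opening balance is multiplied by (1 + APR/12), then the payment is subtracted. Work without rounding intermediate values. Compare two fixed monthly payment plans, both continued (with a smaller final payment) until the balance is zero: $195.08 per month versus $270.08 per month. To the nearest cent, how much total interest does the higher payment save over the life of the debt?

Monthly rate r = 25.3%/12 = 2.10833% = 0.0210833.
At $195.08/mo: n = ⌈−ln(1 − rB₀/P)/ln(1+r)⌉ = 45 payments (last $16.98); total interest = total paid − $5,564.73 = $3,035.77.
At $270.08/mo: 28 payments (last $85.24); total interest $1,812.67.
Interest saved = $3,035.77 − $1,812.67 = $1,223.10.

$1,223.10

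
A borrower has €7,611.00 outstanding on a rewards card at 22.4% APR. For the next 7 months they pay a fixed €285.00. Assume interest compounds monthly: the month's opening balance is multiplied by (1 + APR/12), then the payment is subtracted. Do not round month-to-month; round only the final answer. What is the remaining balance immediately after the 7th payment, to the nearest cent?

€6,552.70

Monthly rate r = 22.4%/12 = 1.86667% = 0.0186667.
Each month: B ← B·(1+r) − €285.00.
Month 1: interest €142.07; balance after payment €7,468.07.
Month 2: interest €139.40; balance after payment €7,322.48.
Month 3: interest €136.69; balance after payment €7,174.16.
Month 4: interest €133.92; balance after payment €7,023.08.
Month 5: interest €131.10; balance after payment €6,869.18.
Month 6: interest €128.22; balance after payment €6,712.40.
Month 7: interest €125.30; balance after payment €6,552.70.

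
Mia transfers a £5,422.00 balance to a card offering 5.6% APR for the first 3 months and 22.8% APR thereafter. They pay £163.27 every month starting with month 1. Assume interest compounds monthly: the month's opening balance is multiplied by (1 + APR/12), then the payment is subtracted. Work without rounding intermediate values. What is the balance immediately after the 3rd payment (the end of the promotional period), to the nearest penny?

Promo months 1–3 at r₀ = 5.6%/12 = 0.00466667; months 4+ at r₁ = 22.8%/12 = 0.019.
After month 3: iterate B ← B·(1+r₀) − £163.27 for 3 months → £5,006.16.

£5,006.16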